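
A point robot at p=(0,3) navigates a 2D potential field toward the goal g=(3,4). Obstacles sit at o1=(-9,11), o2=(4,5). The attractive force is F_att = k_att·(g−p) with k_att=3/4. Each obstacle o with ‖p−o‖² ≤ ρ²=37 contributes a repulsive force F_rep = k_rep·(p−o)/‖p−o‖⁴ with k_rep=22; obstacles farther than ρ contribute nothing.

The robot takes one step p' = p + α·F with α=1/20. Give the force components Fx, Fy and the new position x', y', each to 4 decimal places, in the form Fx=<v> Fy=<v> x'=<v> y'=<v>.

Fx=2.0300 Fy=0.6400 x'=0.1015 y'=3.0320

F_att = 3/4·(g−p) = 3/4·(3,1) = (2.2500,0.7500)
o1: d²=145 > ρ²=37 → inactive
o2: d²=20 ≤ ρ²=37; F_rep = 22·(-4,-2)/20² = (-0.2200,-0.1100)
F = F_att + ΣF_rep = (2.0300,0.6400)
p' = p + 1/20·F = (0.1015,3.0320)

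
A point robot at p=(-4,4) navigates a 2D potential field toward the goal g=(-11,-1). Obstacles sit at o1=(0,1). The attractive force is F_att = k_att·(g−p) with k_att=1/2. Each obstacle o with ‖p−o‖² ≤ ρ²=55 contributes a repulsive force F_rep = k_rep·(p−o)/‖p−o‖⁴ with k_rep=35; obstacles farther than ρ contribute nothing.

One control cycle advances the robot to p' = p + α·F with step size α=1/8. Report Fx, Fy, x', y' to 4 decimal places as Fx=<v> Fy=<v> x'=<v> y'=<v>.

Fx=-3.7240 Fy=-2.3320 x'=-4.4655 y'=3.7085

F_att = 1/2·(g−p) = 1/2·(-7,-5) = (-3.5000,-2.5000)
o1: d²=25 ≤ ρ²=55; F_rep = 35·(-4,3)/25² = (-0.2240,0.1680)
F = F_att + ΣF_rep = (-3.7240,-2.3320)
p' = p + 1/8·F = (-4.4655,3.7085)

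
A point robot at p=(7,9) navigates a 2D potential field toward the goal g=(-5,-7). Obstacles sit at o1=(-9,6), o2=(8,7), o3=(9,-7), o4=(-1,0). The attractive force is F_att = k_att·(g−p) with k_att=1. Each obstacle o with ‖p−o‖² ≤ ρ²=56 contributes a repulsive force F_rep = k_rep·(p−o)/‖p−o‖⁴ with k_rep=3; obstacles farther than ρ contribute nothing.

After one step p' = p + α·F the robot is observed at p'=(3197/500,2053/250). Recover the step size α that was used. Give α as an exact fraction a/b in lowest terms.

α = 1/20

F_att = 1·(g−p) = 1·(-12,-16) = (-12.0000,-16.0000)
o1: d²=265 > ρ²=56 → inactive
o2: d²=5 ≤ ρ²=56; F_rep = 3·(-1,2)/5² = (-0.1200,0.2400)
o3: d²=260 > ρ²=56 → inactive
o4: d²=145 > ρ²=56 → inactive
F = F_att + ΣF_rep = (-12.1200,-15.7600)
Δp = p'−p = (-0.6060,-0.7880); α = Δx/Fx = (-303/500) / (-303/25) = 1/20
check: Δy/Fy = (-197/250) / (-394/25) = 1/20 ✓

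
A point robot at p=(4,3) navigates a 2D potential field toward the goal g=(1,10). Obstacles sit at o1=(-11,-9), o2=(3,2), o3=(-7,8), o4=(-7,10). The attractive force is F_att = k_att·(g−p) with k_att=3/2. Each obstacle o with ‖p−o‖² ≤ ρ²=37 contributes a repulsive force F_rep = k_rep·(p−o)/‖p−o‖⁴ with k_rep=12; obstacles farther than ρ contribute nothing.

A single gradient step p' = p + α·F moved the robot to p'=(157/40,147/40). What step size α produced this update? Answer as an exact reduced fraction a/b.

F_att = 3/2·(g−p) = 3/2·(-3,7) = (-4.5000,10.5000)
o1: d²=369 > ρ²=37 → inactive
o2: d²=2 ≤ ρ²=37; F_rep = 12·(1,1)/2² = (3.0000,3.0000)
o3: d²=146 > ρ²=37 → inactive
o4: d²=170 > ρ²=37 → inactive
F = F_att + ΣF_rep = (-1.5000,13.5000)
Δp = p'−p = (-0.0750,0.6750); α = Δx/Fx = (-3/40) / (-3/2) = 1/20
check: Δy/Fy = (27/40) / (27/2) = 1/20 ✓

α = 1/20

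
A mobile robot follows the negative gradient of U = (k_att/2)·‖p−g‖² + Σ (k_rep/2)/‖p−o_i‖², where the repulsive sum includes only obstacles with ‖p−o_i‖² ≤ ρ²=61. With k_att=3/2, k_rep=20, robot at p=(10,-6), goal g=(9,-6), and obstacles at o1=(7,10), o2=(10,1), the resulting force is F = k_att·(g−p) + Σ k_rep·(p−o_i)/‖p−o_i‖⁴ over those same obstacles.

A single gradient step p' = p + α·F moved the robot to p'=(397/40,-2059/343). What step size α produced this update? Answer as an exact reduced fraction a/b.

F_att = 3/2·(g−p) = 3/2·(-1,0) = (-1.5000,0.0000)
o1: d²=265 > ρ²=61 → inactive
o2: d²=49 ≤ ρ²=61; F_rep = 20·(0,-7)/49² = (0.0000,-0.0583)
F = F_att + ΣF_rep = (-1.5000,-0.0583)
Δp = p'−p = (-0.0750,-0.0029); α = Δx/Fx = (-3/40) / (-3/2) = 1/20
check: Δy/Fy = (-1/343) / (-20/343) = 1/20 ✓

α = 1/20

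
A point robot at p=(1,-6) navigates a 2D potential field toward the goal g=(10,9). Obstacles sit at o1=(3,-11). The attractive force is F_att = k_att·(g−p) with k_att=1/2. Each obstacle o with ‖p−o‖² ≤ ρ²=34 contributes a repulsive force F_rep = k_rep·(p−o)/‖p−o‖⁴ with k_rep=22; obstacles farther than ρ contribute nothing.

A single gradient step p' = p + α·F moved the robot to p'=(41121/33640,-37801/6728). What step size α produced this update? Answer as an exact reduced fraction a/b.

F_att = 1/2·(g−p) = 1/2·(9,15) = (4.5000,7.5000)
o1: d²=29 ≤ ρ²=34; F_rep = 22·(-2,5)/29² = (-0.0523,0.1308)
F = F_att + ΣF_rep = (4.4477,7.6308)
Δp = p'−p = (0.2224,0.3815); α = Δx/Fx = (7481/33640) / (7481/1682) = 1/20
check: Δy/Fy = (2567/6728) / (12835/1682) = 1/20 ✓

α = 1/20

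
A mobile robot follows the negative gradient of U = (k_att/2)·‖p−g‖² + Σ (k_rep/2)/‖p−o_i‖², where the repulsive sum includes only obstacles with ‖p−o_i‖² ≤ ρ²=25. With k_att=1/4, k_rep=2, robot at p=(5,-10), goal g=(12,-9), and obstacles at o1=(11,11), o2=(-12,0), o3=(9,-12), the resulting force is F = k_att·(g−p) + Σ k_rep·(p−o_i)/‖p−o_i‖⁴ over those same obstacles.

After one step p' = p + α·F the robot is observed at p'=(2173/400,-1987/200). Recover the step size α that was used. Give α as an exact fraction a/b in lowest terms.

F_att = 1/4·(g−p) = 1/4·(7,1) = (1.7500,0.2500)
o1: d²=477 > ρ²=25 → inactive
o2: d²=389 > ρ²=25 → inactive
o3: d²=20 ≤ ρ²=25; F_rep = 2·(-4,2)/20² = (-0.0200,0.0100)
F = F_att + ΣF_rep = (1.7300,0.2600)
Δp = p'−p = (0.4325,0.0650); α = Δx/Fx = (173/400) / (173/100) = 1/4
check: Δy/Fy = (13/200) / (13/50) = 1/4 ✓

α = 1/4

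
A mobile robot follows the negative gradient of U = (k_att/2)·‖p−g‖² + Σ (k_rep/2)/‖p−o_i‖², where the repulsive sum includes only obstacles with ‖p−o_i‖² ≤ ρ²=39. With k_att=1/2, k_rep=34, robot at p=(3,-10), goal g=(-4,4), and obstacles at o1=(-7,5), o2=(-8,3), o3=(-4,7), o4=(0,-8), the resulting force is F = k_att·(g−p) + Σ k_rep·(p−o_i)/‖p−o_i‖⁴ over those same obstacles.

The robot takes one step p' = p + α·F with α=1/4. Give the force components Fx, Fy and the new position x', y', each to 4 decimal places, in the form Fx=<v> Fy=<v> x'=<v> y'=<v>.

F_att = 1/2·(g−p) = 1/2·(-7,14) = (-3.5000,7.0000)
o1: d²=325 > ρ²=39 → inactive
o2: d²=290 > ρ²=39 → inactive
o3: d²=338 > ρ²=39 → inactive
o4: d²=13 ≤ ρ²=39; F_rep = 34·(3,-2)/13² = (0.6036,-0.4024)
F = F_att + ΣF_rep = (-2.8964,6.5976)
p' = p + 1/4·F = (2.2759,-8.3506)

Fx=-2.8964 Fy=6.5976 x'=2.2759 y'=-8.3506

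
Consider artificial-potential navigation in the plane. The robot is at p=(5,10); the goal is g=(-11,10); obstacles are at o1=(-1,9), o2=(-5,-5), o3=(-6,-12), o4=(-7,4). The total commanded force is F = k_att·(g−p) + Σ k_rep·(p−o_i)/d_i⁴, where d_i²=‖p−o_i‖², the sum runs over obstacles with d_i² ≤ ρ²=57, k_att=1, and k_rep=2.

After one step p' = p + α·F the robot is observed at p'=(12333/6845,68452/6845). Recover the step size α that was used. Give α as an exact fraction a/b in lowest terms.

α = 1/5

F_att = 1·(g−p) = 1·(-16,0) = (-16.0000,0.0000)
o1: d²=37 ≤ ρ²=57; F_rep = 2·(6,1)/37² = (0.0088,0.0015)
o2: d²=325 > ρ²=57 → inactive
o3: d²=605 > ρ²=57 → inactive
o4: d²=180 > ρ²=57 → inactive
F = F_att + ΣF_rep = (-15.9912,0.0015)
Δp = p'−p = (-3.1982,0.0003); α = Δx/Fx = (-21892/6845) / (-21892/1369) = 1/5
check: Δy/Fy = (2/6845) / (2/1369) = 1/5 ✓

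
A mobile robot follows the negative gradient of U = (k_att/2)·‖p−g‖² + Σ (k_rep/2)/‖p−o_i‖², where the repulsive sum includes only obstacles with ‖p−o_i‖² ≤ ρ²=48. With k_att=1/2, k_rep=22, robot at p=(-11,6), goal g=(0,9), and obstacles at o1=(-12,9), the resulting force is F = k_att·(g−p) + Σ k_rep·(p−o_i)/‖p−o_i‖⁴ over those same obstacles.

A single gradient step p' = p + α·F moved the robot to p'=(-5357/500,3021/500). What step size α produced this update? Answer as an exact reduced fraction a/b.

α = 1/20

F_att = 1/2·(g−p) = 1/2·(11,3) = (5.5000,1.5000)
o1: d²=10 ≤ ρ²=48; F_rep = 22·(1,-3)/10² = (0.2200,-0.6600)
F = F_att + ΣF_rep = (5.7200,0.8400)
Δp = p'−p = (0.2860,0.0420); α = Δx/Fx = (143/500) / (143/25) = 1/20
check: Δy/Fy = (21/500) / (21/25) = 1/20 ✓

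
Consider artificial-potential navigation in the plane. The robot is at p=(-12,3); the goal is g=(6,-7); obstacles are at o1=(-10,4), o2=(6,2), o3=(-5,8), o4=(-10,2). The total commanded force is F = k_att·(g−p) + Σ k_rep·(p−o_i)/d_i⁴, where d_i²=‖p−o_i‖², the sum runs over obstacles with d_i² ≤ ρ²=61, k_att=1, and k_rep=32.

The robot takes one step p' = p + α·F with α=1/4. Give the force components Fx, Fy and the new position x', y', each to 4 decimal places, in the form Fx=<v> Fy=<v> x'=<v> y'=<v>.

Fx=12.8800 Fy=-10.0000 x'=-8.7800 y'=0.5000

F_att = 1·(g−p) = 1·(18,-10) = (18.0000,-10.0000)
o1: d²=5 ≤ ρ²=61; F_rep = 32·(-2,-1)/5² = (-2.5600,-1.2800)
o2: d²=325 > ρ²=61 → inactive
o3: d²=74 > ρ²=61 → inactive
o4: d²=5 ≤ ρ²=61; F_rep = 32·(-2,1)/5² = (-2.5600,1.2800)
F = F_att + ΣF_rep = (12.8800,-10.0000)
p' = p + 1/4·F = (-8.7800,0.5000)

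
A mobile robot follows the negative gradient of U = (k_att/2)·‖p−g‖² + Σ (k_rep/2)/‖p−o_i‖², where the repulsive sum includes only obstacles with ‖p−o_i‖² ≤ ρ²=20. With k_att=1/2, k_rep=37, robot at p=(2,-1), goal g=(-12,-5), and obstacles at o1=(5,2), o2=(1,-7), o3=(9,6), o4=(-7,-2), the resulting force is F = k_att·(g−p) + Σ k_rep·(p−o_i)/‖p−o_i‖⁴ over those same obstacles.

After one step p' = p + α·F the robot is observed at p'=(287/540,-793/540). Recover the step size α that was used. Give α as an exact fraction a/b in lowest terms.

F_att = 1/2·(g−p) = 1/2·(-14,-4) = (-7.0000,-2.0000)
o1: d²=18 ≤ ρ²=20; F_rep = 37·(-3,-3)/18² = (-0.3426,-0.3426)
o2: d²=37 > ρ²=20 → inactive
o3: d²=98 > ρ²=20 → inactive
o4: d²=82 > ρ²=20 → inactive
F = F_att + ΣF_rep = (-7.3426,-2.3426)
Δp = p'−p = (-1.4685,-0.4685); α = Δx/Fx = (-793/540) / (-793/108) = 1/5
check: Δy/Fy = (-253/540) / (-253/108) = 1/5 ✓

α = 1/5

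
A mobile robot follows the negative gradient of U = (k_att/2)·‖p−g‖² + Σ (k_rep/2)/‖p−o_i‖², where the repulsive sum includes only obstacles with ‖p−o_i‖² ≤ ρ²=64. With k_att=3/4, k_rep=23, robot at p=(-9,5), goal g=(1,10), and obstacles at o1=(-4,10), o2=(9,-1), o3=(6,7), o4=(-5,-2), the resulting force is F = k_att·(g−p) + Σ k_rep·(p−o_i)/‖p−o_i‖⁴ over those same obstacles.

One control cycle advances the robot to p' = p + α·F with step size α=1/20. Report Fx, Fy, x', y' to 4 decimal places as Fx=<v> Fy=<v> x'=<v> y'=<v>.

Fx=7.4540 Fy=3.7040 x'=-8.6273 y'=5.1852

F_att = 3/4·(g−p) = 3/4·(10,5) = (7.5000,3.7500)
o1: d²=50 ≤ ρ²=64; F_rep = 23·(-5,-5)/50² = (-0.0460,-0.0460)
o2: d²=360 > ρ²=64 → inactive
o3: d²=229 > ρ²=64 → inactive
o4: d²=65 > ρ²=64 → inactive
F = F_att + ΣF_rep = (7.4540,3.7040)
p' = p + 1/20·F = (-8.6273,5.1852)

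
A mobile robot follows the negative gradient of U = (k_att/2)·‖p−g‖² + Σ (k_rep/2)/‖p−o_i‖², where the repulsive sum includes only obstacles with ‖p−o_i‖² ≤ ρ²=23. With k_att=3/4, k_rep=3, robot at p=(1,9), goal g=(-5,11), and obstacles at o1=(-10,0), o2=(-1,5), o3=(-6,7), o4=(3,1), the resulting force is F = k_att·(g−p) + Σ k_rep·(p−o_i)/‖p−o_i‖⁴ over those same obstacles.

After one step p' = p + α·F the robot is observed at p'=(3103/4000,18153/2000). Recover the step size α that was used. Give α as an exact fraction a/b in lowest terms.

F_att = 3/4·(g−p) = 3/4·(-6,2) = (-4.5000,1.5000)
o1: d²=202 > ρ²=23 → inactive
o2: d²=20 ≤ ρ²=23; F_rep = 3·(2,4)/20² = (0.0150,0.0300)
o3: d²=53 > ρ²=23 → inactive
o4: d²=68 > ρ²=23 → inactive
F = F_att + ΣF_rep = (-4.4850,1.5300)
Δp = p'−p = (-0.2243,0.0765); α = Δx/Fx = (-897/4000) / (-897/200) = 1/20
check: Δy/Fy = (153/2000) / (153/100) = 1/20 ✓

α = 1/20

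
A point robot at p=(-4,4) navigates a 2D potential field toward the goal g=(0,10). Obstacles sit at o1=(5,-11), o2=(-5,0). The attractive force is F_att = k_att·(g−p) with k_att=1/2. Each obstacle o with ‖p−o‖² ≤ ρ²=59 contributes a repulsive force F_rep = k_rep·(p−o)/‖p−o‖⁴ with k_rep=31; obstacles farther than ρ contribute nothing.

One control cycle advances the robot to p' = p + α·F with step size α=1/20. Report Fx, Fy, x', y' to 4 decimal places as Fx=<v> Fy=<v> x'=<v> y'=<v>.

F_att = 1/2·(g−p) = 1/2·(4,6) = (2.0000,3.0000)
o1: d²=306 > ρ²=59 → inactive
o2: d²=17 ≤ ρ²=59; F_rep = 31·(1,4)/17² = (0.1073,0.4291)
F = F_att + ΣF_rep = (2.1073,3.4291)
p' = p + 1/20·F = (-3.8946,4.1715)

Fx=2.1073 Fy=3.4291 x'=-3.8946 y'=4.1715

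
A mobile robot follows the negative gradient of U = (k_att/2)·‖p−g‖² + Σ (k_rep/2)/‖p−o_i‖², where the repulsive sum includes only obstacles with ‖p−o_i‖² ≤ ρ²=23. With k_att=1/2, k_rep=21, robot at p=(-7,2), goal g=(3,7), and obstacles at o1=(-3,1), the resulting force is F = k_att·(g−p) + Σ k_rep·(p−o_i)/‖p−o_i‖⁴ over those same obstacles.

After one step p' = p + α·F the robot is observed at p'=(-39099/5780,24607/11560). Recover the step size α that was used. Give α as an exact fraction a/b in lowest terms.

F_att = 1/2·(g−p) = 1/2·(10,5) = (5.0000,2.5000)
o1: d²=17 ≤ ρ²=23; F_rep = 21·(-4,1)/17² = (-0.2907,0.0727)
F = F_att + ΣF_rep = (4.7093,2.5727)
Δp = p'−p = (0.2355,0.1286); α = Δx/Fx = (1361/5780) / (1361/289) = 1/20
check: Δy/Fy = (1487/11560) / (1487/578) = 1/20 ✓

α = 1/20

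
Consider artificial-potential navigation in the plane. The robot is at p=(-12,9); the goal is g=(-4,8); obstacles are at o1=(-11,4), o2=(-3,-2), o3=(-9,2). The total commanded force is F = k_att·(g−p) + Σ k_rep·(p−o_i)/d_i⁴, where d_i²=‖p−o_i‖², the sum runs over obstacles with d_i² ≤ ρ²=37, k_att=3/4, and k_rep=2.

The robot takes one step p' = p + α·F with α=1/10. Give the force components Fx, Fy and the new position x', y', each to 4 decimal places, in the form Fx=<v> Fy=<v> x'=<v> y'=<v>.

Fx=5.9970 Fy=-0.7352 x'=-11.4003 y'=8.9265

F_att = 3/4·(g−p) = 3/4·(8,-1) = (6.0000,-0.7500)
o1: d²=26 ≤ ρ²=37; F_rep = 2·(-1,5)/26² = (-0.0030,0.0148)
o2: d²=202 > ρ²=37 → inactive
o3: d²=58 > ρ²=37 → inactive
F = F_att + ΣF_rep = (5.9970,-0.7352)
p' = p + 1/10·F = (-11.4003,8.9265)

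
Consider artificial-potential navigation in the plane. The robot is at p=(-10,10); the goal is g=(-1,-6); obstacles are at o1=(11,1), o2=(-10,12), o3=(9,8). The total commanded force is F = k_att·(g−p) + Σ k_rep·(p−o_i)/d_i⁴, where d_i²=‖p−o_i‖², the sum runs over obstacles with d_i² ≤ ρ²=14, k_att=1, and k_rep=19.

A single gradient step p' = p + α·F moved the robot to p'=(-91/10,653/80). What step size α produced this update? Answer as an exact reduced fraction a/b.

α = 1/10

F_att = 1·(g−p) = 1·(9,-16) = (9.0000,-16.0000)
o1: d²=522 > ρ²=14 → inactive
o2: d²=4 ≤ ρ²=14; F_rep = 19·(0,-2)/4² = (0.0000,-2.3750)
o3: d²=365 > ρ²=14 → inactive
F = F_att + ΣF_rep = (9.0000,-18.3750)
Δp = p'−p = (0.9000,-1.8375); α = Δx/Fx = (9/10) / (9) = 1/10
check: Δy/Fy = (-147/80) / (-147/8) = 1/10 ✓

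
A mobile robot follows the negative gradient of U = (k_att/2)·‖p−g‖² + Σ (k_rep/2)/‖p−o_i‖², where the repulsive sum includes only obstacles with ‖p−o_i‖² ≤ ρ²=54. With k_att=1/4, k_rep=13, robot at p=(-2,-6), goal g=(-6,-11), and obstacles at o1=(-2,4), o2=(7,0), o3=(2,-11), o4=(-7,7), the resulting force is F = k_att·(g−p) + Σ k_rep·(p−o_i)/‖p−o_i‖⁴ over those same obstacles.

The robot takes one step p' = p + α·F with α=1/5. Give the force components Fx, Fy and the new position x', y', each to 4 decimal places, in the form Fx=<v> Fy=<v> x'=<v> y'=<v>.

Fx=-1.0309 Fy=-1.2113 x'=-2.2062 y'=-6.2423

F_att = 1/4·(g−p) = 1/4·(-4,-5) = (-1.0000,-1.2500)
o1: d²=100 > ρ²=54 → inactive
o2: d²=117 > ρ²=54 → inactive
o3: d²=41 ≤ ρ²=54; F_rep = 13·(-4,5)/41² = (-0.0309,0.0387)
o4: d²=194 > ρ²=54 → inactive
F = F_att + ΣF_rep = (-1.0309,-1.2113)
p' = p + 1/5·F = (-2.2062,-6.2423)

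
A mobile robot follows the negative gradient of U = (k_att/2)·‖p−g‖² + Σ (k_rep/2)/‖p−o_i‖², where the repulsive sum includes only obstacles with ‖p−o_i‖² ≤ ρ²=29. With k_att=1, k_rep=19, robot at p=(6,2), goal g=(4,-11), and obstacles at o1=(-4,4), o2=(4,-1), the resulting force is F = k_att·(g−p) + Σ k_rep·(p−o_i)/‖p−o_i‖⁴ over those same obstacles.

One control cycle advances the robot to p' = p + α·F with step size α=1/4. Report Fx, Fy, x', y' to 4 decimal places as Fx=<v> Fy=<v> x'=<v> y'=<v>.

Fx=-1.7751 Fy=-12.6627 x'=5.5562 y'=-1.1657

F_att = 1·(g−p) = 1·(-2,-13) = (-2.0000,-13.0000)
o1: d²=104 > ρ²=29 → inactive
o2: d²=13 ≤ ρ²=29; F_rep = 19·(2,3)/13² = (0.2249,0.3373)
F = F_att + ΣF_rep = (-1.7751,-12.6627)
p' = p + 1/4·F = (5.5562,-1.1657)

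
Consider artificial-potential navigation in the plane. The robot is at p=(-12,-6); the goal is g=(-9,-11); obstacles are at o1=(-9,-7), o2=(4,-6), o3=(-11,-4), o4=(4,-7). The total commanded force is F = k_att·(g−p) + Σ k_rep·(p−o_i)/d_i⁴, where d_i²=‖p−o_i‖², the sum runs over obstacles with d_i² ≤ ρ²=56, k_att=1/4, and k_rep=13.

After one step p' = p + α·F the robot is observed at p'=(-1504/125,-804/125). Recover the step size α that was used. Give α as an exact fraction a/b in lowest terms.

α = 1/5

F_att = 1/4·(g−p) = 1/4·(3,-5) = (0.7500,-1.2500)
o1: d²=10 ≤ ρ²=56; F_rep = 13·(-3,1)/10² = (-0.3900,0.1300)
o2: d²=256 > ρ²=56 → inactive
o3: d²=5 ≤ ρ²=56; F_rep = 13·(-1,-2)/5² = (-0.5200,-1.0400)
o4: d²=257 > ρ²=56 → inactive
F = F_att + ΣF_rep = (-0.1600,-2.1600)
Δp = p'−p = (-0.0320,-0.4320); α = Δx/Fx = (-4/125) / (-4/25) = 1/5
check: Δy/Fy = (-54/125) / (-54/25) = 1/5 ✓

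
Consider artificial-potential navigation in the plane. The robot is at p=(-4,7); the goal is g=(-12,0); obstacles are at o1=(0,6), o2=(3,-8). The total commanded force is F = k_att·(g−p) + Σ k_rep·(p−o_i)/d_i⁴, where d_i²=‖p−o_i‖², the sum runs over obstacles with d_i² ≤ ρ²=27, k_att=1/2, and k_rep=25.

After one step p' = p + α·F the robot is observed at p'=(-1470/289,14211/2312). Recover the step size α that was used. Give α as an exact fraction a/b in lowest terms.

F_att = 1/2·(g−p) = 1/2·(-8,-7) = (-4.0000,-3.5000)
o1: d²=17 ≤ ρ²=27; F_rep = 25·(-4,1)/17² = (-0.3460,0.0865)
o2: d²=274 > ρ²=27 → inactive
F = F_att + ΣF_rep = (-4.3460,-3.4135)
Δp = p'−p = (-1.0865,-0.8534); α = Δx/Fx = (-314/289) / (-1256/289) = 1/4
check: Δy/Fy = (-1973/2312) / (-1973/578) = 1/4 ✓

α = 1/4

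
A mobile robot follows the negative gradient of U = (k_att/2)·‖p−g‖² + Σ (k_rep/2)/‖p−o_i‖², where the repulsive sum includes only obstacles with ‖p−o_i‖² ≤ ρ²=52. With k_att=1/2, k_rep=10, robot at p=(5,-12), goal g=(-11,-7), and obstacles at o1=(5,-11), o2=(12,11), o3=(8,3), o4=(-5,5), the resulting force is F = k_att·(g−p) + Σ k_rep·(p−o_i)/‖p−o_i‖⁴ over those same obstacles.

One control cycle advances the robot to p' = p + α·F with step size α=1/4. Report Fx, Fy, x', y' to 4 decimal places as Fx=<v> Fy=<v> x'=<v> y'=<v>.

Fx=-8.0000 Fy=-7.5000 x'=3.0000 y'=-13.8750

F_att = 1/2·(g−p) = 1/2·(-16,5) = (-8.0000,2.5000)
o1: d²=1 ≤ ρ²=52; F_rep = 10·(0,-1)/1² = (0.0000,-10.0000)
o2: d²=578 > ρ²=52 → inactive
o3: d²=234 > ρ²=52 → inactive
o4: d²=389 > ρ²=52 → inactive
F = F_att + ΣF_rep = (-8.0000,-7.5000)
p' = p + 1/4·F = (3.0000,-13.8750)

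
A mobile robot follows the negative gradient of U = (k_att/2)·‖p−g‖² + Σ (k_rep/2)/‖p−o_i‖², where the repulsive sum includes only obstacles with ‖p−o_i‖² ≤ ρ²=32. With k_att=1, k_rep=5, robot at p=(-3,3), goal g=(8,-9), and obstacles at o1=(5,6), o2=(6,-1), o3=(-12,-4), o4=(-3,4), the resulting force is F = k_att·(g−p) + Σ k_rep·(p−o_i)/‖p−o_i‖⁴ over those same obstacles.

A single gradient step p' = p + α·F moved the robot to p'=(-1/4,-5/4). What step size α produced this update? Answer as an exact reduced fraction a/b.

F_att = 1·(g−p) = 1·(11,-12) = (11.0000,-12.0000)
o1: d²=73 > ρ²=32 → inactive
o2: d²=97 > ρ²=32 → inactive
o3: d²=130 > ρ²=32 → inactive
o4: d²=1 ≤ ρ²=32; F_rep = 5·(0,-1)/1² = (0.0000,-5.0000)
F = F_att + ΣF_rep = (11.0000,-17.0000)
Δp = p'−p = (2.7500,-4.2500); α = Δx/Fx = (11/4) / (11) = 1/4
check: Δy/Fy = (-17/4) / (-17) = 1/4 ✓

α = 1/4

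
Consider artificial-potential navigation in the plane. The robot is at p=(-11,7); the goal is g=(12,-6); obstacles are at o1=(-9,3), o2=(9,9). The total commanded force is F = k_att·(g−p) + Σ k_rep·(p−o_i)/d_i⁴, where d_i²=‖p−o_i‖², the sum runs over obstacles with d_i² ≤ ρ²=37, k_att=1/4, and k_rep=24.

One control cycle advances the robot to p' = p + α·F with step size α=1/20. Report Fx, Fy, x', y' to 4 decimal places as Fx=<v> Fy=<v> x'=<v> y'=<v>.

Fx=5.6300 Fy=-3.0100 x'=-10.7185 y'=6.8495

F_att = 1/4·(g−p) = 1/4·(23,-13) = (5.7500,-3.2500)
o1: d²=20 ≤ ρ²=37; F_rep = 24·(-2,4)/20² = (-0.1200,0.2400)
o2: d²=404 > ρ²=37 → inactive
F = F_att + ΣF_rep = (5.6300,-3.0100)
p' = p + 1/20·F = (-10.7185,6.8495)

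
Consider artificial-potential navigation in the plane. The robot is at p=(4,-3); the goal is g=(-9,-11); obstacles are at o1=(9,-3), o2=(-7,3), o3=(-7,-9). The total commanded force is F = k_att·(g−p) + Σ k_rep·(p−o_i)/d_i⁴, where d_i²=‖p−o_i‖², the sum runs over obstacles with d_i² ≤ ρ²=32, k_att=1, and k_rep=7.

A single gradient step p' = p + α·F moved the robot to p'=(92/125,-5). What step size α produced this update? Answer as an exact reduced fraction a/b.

α = 1/4

F_att = 1·(g−p) = 1·(-13,-8) = (-13.0000,-8.0000)
o1: d²=25 ≤ ρ²=32; F_rep = 7·(-5,0)/25² = (-0.0560,0.0000)
o2: d²=157 > ρ²=32 → inactive
o3: d²=157 > ρ²=32 → inactive
F = F_att + ΣF_rep = (-13.0560,-8.0000)
Δp = p'−p = (-3.2640,-2.0000); α = Δx/Fx = (-408/125) / (-1632/125) = 1/4
check: Δy/Fy = (-2) / (-8) = 1/4 ✓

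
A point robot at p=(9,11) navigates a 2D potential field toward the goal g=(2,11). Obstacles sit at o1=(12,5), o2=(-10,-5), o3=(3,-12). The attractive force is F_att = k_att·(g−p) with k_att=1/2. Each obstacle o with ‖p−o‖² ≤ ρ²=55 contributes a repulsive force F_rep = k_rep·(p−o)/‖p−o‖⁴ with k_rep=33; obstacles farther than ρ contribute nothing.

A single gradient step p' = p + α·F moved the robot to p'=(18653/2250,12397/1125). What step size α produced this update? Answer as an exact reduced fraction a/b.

F_att = 1/2·(g−p) = 1/2·(-7,0) = (-3.5000,0.0000)
o1: d²=45 ≤ ρ²=55; F_rep = 33·(-3,6)/45² = (-0.0489,0.0978)
o2: d²=617 > ρ²=55 → inactive
o3: d²=565 > ρ²=55 → inactive
F = F_att + ΣF_rep = (-3.5489,0.0978)
Δp = p'−p = (-0.7098,0.0196); α = Δx/Fx = (-1597/2250) / (-1597/450) = 1/5
check: Δy/Fy = (22/1125) / (22/225) = 1/5 ✓

α = 1/5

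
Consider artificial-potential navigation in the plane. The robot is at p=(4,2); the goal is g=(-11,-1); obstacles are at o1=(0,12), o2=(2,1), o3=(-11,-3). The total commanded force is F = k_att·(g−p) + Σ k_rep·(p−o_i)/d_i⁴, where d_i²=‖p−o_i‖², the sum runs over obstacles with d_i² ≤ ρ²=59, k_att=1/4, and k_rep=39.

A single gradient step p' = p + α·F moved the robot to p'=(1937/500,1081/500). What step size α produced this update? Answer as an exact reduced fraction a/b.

α = 1/5

F_att = 1/4·(g−p) = 1/4·(-15,-3) = (-3.7500,-0.7500)
o1: d²=116 > ρ²=59 → inactive
o2: d²=5 ≤ ρ²=59; F_rep = 39·(2,1)/5² = (3.1200,1.5600)
o3: d²=250 > ρ²=59 → inactive
F = F_att + ΣF_rep = (-0.6300,0.8100)
Δp = p'−p = (-0.1260,0.1620); α = Δx/Fx = (-63/500) / (-63/100) = 1/5
check: Δy/Fy = (81/500) / (81/100) = 1/5 ✓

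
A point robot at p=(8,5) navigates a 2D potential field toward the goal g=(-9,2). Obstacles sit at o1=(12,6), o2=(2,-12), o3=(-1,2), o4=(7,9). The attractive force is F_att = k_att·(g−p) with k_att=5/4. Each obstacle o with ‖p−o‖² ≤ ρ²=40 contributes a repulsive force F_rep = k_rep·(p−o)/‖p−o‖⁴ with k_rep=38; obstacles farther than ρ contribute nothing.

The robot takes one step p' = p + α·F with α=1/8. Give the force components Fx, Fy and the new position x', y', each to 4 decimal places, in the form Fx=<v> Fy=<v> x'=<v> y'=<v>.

F_att = 5/4·(g−p) = 5/4·(-17,-3) = (-21.2500,-3.7500)
o1: d²=17 ≤ ρ²=40; F_rep = 38·(-4,-1)/17² = (-0.5260,-0.1315)
o2: d²=325 > ρ²=40 → inactive
o3: d²=90 > ρ²=40 → inactive
o4: d²=17 ≤ ρ²=40; F_rep = 38·(1,-4)/17² = (0.1315,-0.5260)
F = F_att + ΣF_rep = (-21.6445,-4.4074)
p' = p + 1/8·F = (5.2944,4.4491)

Fx=-21.6445 Fy=-4.4074 x'=5.2944 y'=4.4491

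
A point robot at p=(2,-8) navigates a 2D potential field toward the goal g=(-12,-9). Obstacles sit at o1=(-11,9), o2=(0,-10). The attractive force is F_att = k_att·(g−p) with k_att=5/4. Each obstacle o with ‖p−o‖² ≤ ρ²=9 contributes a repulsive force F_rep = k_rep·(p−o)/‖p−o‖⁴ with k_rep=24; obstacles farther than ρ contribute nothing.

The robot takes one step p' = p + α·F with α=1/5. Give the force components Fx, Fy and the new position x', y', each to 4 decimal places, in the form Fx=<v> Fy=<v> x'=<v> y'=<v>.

Fx=-16.7500 Fy=-0.5000 x'=-1.3500 y'=-8.1000

F_att = 5/4·(g−p) = 5/4·(-14,-1) = (-17.5000,-1.2500)
o1: d²=458 > ρ²=9 → inactive
o2: d²=8 ≤ ρ²=9; F_rep = 24·(2,2)/8² = (0.7500,0.7500)
F = F_att + ΣF_rep = (-16.7500,-0.5000)
p' = p + 1/5·F = (-1.3500,-8.1000)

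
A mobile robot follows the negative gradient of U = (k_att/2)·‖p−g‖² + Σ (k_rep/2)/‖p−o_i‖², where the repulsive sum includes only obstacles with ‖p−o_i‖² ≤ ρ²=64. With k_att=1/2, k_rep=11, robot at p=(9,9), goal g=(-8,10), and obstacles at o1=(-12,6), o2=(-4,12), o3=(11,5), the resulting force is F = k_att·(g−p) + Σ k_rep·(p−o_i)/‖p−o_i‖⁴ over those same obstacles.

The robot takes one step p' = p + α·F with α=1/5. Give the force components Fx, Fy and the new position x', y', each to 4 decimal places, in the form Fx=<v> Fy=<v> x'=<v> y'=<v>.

F_att = 1/2·(g−p) = 1/2·(-17,1) = (-8.5000,0.5000)
o1: d²=450 > ρ²=64 → inactive
o2: d²=178 > ρ²=64 → inactive
o3: d²=20 ≤ ρ²=64; F_rep = 11·(-2,4)/20² = (-0.0550,0.1100)
F = F_att + ΣF_rep = (-8.5550,0.6100)
p' = p + 1/5·F = (7.2890,9.1220)

Fx=-8.5550 Fy=0.6100 x'=7.2890 y'=9.1220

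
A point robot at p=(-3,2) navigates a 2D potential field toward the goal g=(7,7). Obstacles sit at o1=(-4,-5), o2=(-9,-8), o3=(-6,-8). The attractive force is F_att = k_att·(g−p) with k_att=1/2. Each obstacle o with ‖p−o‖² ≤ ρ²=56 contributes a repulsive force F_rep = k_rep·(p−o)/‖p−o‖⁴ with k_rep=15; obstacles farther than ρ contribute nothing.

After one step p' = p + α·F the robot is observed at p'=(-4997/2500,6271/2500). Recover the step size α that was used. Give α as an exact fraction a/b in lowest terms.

α = 1/5

F_att = 1/2·(g−p) = 1/2·(10,5) = (5.0000,2.5000)
o1: d²=50 ≤ ρ²=56; F_rep = 15·(1,7)/50² = (0.0060,0.0420)
o2: d²=136 > ρ²=56 → inactive
o3: d²=109 > ρ²=56 → inactive
F = F_att + ΣF_rep = (5.0060,2.5420)
Δp = p'−p = (1.0012,0.5084); α = Δx/Fx = (2503/2500) / (2503/500) = 1/5
check: Δy/Fy = (1271/2500) / (1271/500) = 1/5 ✓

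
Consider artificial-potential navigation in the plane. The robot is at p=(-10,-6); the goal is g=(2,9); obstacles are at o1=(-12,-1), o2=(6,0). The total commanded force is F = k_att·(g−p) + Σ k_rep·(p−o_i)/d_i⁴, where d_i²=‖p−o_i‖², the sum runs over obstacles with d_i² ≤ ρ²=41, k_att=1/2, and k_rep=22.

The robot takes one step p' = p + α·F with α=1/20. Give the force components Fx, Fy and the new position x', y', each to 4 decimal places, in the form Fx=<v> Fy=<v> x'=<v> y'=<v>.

F_att = 1/2·(g−p) = 1/2·(12,15) = (6.0000,7.5000)
o1: d²=29 ≤ ρ²=41; F_rep = 22·(2,-5)/29² = (0.0523,-0.1308)
o2: d²=292 > ρ²=41 → inactive
F = F_att + ΣF_rep = (6.0523,7.3692)
p' = p + 1/20·F = (-9.6974,-5.6315)

Fx=6.0523 Fy=7.3692 x'=-9.6974 y'=-5.6315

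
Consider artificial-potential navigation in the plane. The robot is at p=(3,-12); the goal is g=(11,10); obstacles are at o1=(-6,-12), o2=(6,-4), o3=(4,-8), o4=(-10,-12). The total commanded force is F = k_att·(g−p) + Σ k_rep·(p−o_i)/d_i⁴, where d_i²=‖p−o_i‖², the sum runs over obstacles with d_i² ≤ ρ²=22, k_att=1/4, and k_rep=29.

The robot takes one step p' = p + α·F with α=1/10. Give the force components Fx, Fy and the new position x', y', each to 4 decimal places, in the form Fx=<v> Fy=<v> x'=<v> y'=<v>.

Fx=1.8997 Fy=5.0986 x'=3.1900 y'=-11.4901

F_att = 1/4·(g−p) = 1/4·(8,22) = (2.0000,5.5000)
o1: d²=81 > ρ²=22 → inactive
o2: d²=73 > ρ²=22 → inactive
o3: d²=17 ≤ ρ²=22; F_rep = 29·(-1,-4)/17² = (-0.1003,-0.4014)
o4: d²=169 > ρ²=22 → inactive
F = F_att + ΣF_rep = (1.8997,5.0986)
p' = p + 1/10·F = (3.1900,-11.4901)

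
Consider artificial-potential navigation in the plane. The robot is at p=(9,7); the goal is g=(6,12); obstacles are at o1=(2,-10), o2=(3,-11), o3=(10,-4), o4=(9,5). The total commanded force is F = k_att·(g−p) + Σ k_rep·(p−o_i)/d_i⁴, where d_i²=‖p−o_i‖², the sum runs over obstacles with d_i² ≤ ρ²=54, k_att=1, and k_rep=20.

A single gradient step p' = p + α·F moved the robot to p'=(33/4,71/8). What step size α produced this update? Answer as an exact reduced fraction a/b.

F_att = 1·(g−p) = 1·(-3,5) = (-3.0000,5.0000)
o1: d²=338 > ρ²=54 → inactive
o2: d²=360 > ρ²=54 → inactive
o3: d²=122 > ρ²=54 → inactive
o4: d²=4 ≤ ρ²=54; F_rep = 20·(0,2)/4² = (0.0000,2.5000)
F = F_att + ΣF_rep = (-3.0000,7.5000)
Δp = p'−p = (-0.7500,1.8750); α = Δx/Fx = (-3/4) / (-3) = 1/4
check: Δy/Fy = (15/8) / (15/2) = 1/4 ✓

α = 1/4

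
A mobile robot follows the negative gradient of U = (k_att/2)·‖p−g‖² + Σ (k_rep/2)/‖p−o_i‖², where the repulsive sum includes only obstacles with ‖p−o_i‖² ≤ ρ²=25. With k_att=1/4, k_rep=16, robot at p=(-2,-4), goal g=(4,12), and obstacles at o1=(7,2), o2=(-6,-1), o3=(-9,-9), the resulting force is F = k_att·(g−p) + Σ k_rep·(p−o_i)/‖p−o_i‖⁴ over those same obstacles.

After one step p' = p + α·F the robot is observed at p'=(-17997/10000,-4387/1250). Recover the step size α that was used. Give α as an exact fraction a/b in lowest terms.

F_att = 1/4·(g−p) = 1/4·(6,16) = (1.5000,4.0000)
o1: d²=117 > ρ²=25 → inactive
o2: d²=25 ≤ ρ²=25; F_rep = 16·(4,-3)/25² = (0.1024,-0.0768)
o3: d²=74 > ρ²=25 → inactive
F = F_att + ΣF_rep = (1.6024,3.9232)
Δp = p'−p = (0.2003,0.4904); α = Δx/Fx = (2003/10000) / (2003/1250) = 1/8
check: Δy/Fy = (613/1250) / (2452/625) = 1/8 ✓

α = 1/8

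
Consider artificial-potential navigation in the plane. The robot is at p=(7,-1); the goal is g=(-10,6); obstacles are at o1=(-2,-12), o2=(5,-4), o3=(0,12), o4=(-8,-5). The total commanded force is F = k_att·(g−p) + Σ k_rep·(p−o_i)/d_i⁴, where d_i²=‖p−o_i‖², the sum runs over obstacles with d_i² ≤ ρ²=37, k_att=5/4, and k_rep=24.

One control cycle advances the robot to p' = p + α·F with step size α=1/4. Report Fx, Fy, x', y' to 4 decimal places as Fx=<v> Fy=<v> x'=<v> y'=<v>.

Fx=-20.9660 Fy=9.1760 x'=1.7585 y'=1.2940

F_att = 5/4·(g−p) = 5/4·(-17,7) = (-21.2500,8.7500)
o1: d²=202 > ρ²=37 → inactive
o2: d²=13 ≤ ρ²=37; F_rep = 24·(2,3)/13² = (0.2840,0.4260)
o3: d²=218 > ρ²=37 → inactive
o4: d²=241 > ρ²=37 → inactive
F = F_att + ΣF_rep = (-20.9660,9.1760)
p' = p + 1/4·F = (1.7585,1.2940)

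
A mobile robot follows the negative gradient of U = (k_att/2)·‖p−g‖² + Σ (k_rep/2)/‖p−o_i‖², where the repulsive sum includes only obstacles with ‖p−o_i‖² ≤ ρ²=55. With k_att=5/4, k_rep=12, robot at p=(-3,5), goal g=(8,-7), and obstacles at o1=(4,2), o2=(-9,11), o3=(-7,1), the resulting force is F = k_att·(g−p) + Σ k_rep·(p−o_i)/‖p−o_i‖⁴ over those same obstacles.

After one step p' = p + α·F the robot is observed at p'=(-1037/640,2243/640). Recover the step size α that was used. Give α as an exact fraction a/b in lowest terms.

F_att = 5/4·(g−p) = 5/4·(11,-12) = (13.7500,-15.0000)
o1: d²=58 > ρ²=55 → inactive
o2: d²=72 > ρ²=55 → inactive
o3: d²=32 ≤ ρ²=55; F_rep = 12·(4,4)/32² = (0.0469,0.0469)
F = F_att + ΣF_rep = (13.7969,-14.9531)
Δp = p'−p = (1.3797,-1.4953); α = Δx/Fx = (883/640) / (883/64) = 1/10
check: Δy/Fy = (-957/640) / (-957/64) = 1/10 ✓

α = 1/10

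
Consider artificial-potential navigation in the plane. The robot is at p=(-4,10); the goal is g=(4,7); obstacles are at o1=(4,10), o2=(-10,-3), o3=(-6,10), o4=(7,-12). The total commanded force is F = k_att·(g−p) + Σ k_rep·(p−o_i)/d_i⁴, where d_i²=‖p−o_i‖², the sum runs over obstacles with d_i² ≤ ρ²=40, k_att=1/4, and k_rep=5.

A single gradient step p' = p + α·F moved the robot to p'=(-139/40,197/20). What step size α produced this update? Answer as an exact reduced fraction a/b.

α = 1/5

F_att = 1/4·(g−p) = 1/4·(8,-3) = (2.0000,-0.7500)
o1: d²=64 > ρ²=40 → inactive
o2: d²=205 > ρ²=40 → inactive
o3: d²=4 ≤ ρ²=40; F_rep = 5·(2,0)/4² = (0.6250,0.0000)
o4: d²=605 > ρ²=40 → inactive
F = F_att + ΣF_rep = (2.6250,-0.7500)
Δp = p'−p = (0.5250,-0.1500); α = Δx/Fx = (21/40) / (21/8) = 1/5
check: Δy/Fy = (-3/20) / (-3/4) = 1/5 ✓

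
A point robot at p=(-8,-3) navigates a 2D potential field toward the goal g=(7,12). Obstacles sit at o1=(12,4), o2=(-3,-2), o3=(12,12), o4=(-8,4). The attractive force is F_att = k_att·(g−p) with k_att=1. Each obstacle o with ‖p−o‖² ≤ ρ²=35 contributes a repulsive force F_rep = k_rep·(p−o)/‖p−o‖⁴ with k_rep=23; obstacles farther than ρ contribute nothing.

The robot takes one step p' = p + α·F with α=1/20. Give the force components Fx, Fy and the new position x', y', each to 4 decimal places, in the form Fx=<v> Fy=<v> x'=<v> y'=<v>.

Fx=14.8299 Fy=14.9660 x'=-7.2585 y'=-2.2517

F_att = 1·(g−p) = 1·(15,15) = (15.0000,15.0000)
o1: d²=449 > ρ²=35 → inactive
o2: d²=26 ≤ ρ²=35; F_rep = 23·(-5,-1)/26² = (-0.1701,-0.0340)
o3: d²=625 > ρ²=35 → inactive
o4: d²=49 > ρ²=35 → inactive
F = F_att + ΣF_rep = (14.8299,14.9660)
p' = p + 1/20·F = (-7.2585,-2.2517)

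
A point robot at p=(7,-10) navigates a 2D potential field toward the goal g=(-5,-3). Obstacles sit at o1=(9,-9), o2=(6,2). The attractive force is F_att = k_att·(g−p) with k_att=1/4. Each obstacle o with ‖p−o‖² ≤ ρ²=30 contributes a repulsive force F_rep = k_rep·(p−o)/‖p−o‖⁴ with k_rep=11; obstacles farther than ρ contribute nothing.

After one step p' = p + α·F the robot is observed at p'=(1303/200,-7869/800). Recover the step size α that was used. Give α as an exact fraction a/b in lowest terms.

F_att = 1/4·(g−p) = 1/4·(-12,7) = (-3.0000,1.7500)
o1: d²=5 ≤ ρ²=30; F_rep = 11·(-2,-1)/5² = (-0.8800,-0.4400)
o2: d²=145 > ρ²=30 → inactive
F = F_att + ΣF_rep = (-3.8800,1.3100)
Δp = p'−p = (-0.4850,0.1638); α = Δx/Fx = (-97/200) / (-97/25) = 1/8
check: Δy/Fy = (131/800) / (131/100) = 1/8 ✓

α = 1/8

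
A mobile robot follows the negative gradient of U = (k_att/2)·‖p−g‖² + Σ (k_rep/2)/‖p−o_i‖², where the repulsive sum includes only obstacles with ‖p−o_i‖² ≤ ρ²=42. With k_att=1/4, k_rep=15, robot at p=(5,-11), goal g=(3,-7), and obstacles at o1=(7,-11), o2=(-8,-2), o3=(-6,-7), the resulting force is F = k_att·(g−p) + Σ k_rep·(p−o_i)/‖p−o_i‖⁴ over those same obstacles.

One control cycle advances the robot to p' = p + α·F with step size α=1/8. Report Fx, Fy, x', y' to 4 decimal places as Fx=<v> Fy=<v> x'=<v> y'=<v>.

F_att = 1/4·(g−p) = 1/4·(-2,4) = (-0.5000,1.0000)
o1: d²=4 ≤ ρ²=42; F_rep = 15·(-2,0)/4² = (-1.8750,0.0000)
o2: d²=250 > ρ²=42 → inactive
o3: d²=137 > ρ²=42 → inactive
F = F_att + ΣF_rep = (-2.3750,1.0000)
p' = p + 1/8·F = (4.7031,-10.8750)

Fx=-2.3750 Fy=1.0000 x'=4.7031 y'=-10.8750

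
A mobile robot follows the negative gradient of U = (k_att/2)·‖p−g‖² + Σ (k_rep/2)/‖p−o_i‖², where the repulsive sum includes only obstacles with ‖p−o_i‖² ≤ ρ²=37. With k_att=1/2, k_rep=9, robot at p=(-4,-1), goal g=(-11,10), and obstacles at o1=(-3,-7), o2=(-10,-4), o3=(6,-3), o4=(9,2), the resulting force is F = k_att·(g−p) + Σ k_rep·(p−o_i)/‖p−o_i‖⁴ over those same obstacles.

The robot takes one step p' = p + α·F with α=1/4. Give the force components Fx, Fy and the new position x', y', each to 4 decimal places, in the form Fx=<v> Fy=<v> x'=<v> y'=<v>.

F_att = 1/2·(g−p) = 1/2·(-7,11) = (-3.5000,5.5000)
o1: d²=37 ≤ ρ²=37; F_rep = 9·(-1,6)/37² = (-0.0066,0.0394)
o2: d²=45 > ρ²=37 → inactive
o3: d²=104 > ρ²=37 → inactive
o4: d²=178 > ρ²=37 → inactive
F = F_att + ΣF_rep = (-3.5066,5.5394)
p' = p + 1/4·F = (-4.8766,0.3849)

Fx=-3.5066 Fy=5.5394 x'=-4.8766 y'=0.3849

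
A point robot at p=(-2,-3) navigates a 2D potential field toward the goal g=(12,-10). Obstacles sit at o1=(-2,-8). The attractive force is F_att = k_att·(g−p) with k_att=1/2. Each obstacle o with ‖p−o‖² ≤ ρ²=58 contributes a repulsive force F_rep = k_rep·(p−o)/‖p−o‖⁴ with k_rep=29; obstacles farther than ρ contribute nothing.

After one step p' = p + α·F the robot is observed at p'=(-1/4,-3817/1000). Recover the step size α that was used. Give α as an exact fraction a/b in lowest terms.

α = 1/4

F_att = 1/2·(g−p) = 1/2·(14,-7) = (7.0000,-3.5000)
o1: d²=25 ≤ ρ²=58; F_rep = 29·(0,5)/25² = (0.0000,0.2320)
F = F_att + ΣF_rep = (7.0000,-3.2680)
Δp = p'−p = (1.7500,-0.8170); α = Δx/Fx = (7/4) / (7) = 1/4
check: Δy/Fy = (-817/1000) / (-817/250) = 1/4 ✓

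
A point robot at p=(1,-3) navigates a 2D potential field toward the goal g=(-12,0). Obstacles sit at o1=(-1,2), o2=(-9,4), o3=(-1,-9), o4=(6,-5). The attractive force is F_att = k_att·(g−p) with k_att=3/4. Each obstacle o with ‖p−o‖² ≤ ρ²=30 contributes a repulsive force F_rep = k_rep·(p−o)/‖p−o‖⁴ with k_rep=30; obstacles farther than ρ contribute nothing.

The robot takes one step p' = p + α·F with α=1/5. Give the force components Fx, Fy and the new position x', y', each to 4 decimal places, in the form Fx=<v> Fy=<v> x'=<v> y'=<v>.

F_att = 3/4·(g−p) = 3/4·(-13,3) = (-9.7500,2.2500)
o1: d²=29 ≤ ρ²=30; F_rep = 30·(2,-5)/29² = (0.0713,-0.1784)
o2: d²=149 > ρ²=30 → inactive
o3: d²=40 > ρ²=30 → inactive
o4: d²=29 ≤ ρ²=30; F_rep = 30·(-5,2)/29² = (-0.1784,0.0713)
F = F_att + ΣF_rep = (-9.8570,2.1430)
p' = p + 1/5·F = (-0.9714,-2.5714)

Fx=-9.8570 Fy=2.1430 x'=-0.9714 y'=-2.5714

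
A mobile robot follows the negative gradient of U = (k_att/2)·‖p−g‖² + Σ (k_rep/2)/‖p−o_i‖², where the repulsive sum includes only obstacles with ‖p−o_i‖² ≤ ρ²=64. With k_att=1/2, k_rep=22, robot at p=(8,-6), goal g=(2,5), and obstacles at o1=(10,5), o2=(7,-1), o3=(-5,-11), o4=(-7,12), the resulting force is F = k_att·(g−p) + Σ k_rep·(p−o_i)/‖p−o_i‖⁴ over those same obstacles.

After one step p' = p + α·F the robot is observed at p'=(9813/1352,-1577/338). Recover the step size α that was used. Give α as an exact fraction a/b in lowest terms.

α = 1/4

F_att = 1/2·(g−p) = 1/2·(-6,11) = (-3.0000,5.5000)
o1: d²=125 > ρ²=64 → inactive
o2: d²=26 ≤ ρ²=64; F_rep = 22·(1,-5)/26² = (0.0325,-0.1627)
o3: d²=194 > ρ²=64 → inactive
o4: d²=549 > ρ²=64 → inactive
F = F_att + ΣF_rep = (-2.9675,5.3373)
Δp = p'−p = (-0.7419,1.3343); α = Δx/Fx = (-1003/1352) / (-1003/338) = 1/4
check: Δy/Fy = (451/338) / (902/169) = 1/4 ✓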